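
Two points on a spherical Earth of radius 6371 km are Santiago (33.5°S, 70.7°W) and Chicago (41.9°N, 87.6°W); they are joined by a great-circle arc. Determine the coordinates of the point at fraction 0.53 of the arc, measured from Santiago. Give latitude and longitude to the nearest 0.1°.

≈ 6.5°N, 79.1°W

Write both endpoints as unit vectors p₁, p₂ with components (cos φ cos λ, cos φ sin λ, sin φ).
The central angle between the endpoints is δ = arccos(p₁·p₂) ≈ 1.344 rad (77.0°).
Interpolate at f = 0.53 with slerp weights a = sin((1−f)δ)/sin δ ≈ 0.606, b = sin(fδ)/sin δ ≈ 0.671.
p = a·p₁ + b·p₂ ≈ (0.188, -0.976, 0.113); φ = arcsin(p_z) ≈ 6.51°, λ = atan2(p_y, p_x) ≈ -79.10°.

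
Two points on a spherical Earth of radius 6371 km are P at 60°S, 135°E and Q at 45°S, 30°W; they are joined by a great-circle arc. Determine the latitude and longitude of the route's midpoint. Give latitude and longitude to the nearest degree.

From cos δ = sin φ₁ sin φ₂ + cos φ₁ cos φ₂ cos Δλ, the central angle is δ ≈ 1.297 rad (74.3°).
Interpolate at f = 1/2 with slerp weights a = sin((1−f)δ)/sin δ ≈ 0.627, b = sin(fδ)/sin δ ≈ 0.627.
p = a·p₁ + b·p₂ ≈ (0.162, 0.000, -0.987); φ = arcsin(p_z) ≈ -80.66°, λ = atan2(p_y, p_x) ≈ 0.00°.

≈ 81°S, 0°E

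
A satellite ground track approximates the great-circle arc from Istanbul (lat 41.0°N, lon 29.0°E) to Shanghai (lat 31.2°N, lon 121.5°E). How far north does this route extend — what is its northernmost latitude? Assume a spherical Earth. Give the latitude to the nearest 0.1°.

≈ 47.3°N

The great circle lies in the plane with unit normal n̂ = (p₁ × p₂)/|p₁ × p₂|.
Here n̂_z ≈ +0.679; the vertex latitude is φ_max = arccos|n̂_z| ≈ 47.3°.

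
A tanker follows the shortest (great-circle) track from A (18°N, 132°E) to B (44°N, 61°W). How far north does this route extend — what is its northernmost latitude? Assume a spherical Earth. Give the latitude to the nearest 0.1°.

≈ 80.1°N

The great circle lies in the plane with unit normal n̂ = (p₁ × p₂)/|p₁ × p₂|.
Here n̂_z ≈ +0.173; the vertex latitude is φ_max = arccos|n̂_z| ≈ 80.1°.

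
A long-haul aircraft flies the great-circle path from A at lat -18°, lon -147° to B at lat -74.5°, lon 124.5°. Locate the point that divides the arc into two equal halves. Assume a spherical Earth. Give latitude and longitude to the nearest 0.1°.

≈ lat -52.0°, lon -162.6°

Write both endpoints as unit vectors p₁, p₂ with components (cos φ cos λ, cos φ sin λ, sin φ).
The central angle between the endpoints is δ = arccos(p₁·p₂) ≈ 1.261 rad (72.3°).
Interpolate at f = 1/2 with slerp weights a = sin((1−f)δ)/sin δ ≈ 0.619, b = sin(fδ)/sin δ ≈ 0.619.
p = a·p₁ + b·p₂ ≈ (-0.588, -0.184, -0.788); φ = arcsin(p_z) ≈ -51.99°, λ = atan2(p_y, p_x) ≈ -162.58°.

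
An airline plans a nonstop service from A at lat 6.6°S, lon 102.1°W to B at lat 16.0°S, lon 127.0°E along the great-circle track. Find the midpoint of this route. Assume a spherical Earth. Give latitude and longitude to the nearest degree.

Convert each endpoint to a unit vector on the sphere (x = cos φ cos λ, y = cos φ sin λ, z = sin φ).
The central angle between the endpoints is δ = arccos(p₁·p₂) ≈ 2.206 rad (126.4°).
Interpolate at f = 1/2 with slerp weights a = sin((1−f)δ)/sin δ ≈ 1.109, b = sin(fδ)/sin δ ≈ 1.109.
p = a·p₁ + b·p₂ ≈ (-0.873, -0.226, -0.433); φ = arcsin(p_z) ≈ -25.67°, λ = atan2(p_y, p_x) ≈ -165.49°.

≈ lat 26°S, lon 165°W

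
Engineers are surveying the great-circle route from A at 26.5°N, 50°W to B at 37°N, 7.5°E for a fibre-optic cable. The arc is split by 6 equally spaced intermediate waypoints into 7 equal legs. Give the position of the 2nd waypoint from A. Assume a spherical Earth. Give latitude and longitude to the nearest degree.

Write both endpoints as unit vectors p₁, p₂ with components (cos φ cos λ, cos φ sin λ, sin φ).
The central angle between the endpoints is δ = arccos(p₁·p₂) ≈ 0.860 rad (49.3°).
Interpolate at f = 2/7 with slerp weights a = sin((1−f)δ)/sin δ ≈ 0.761, b = sin(fδ)/sin δ ≈ 0.321.
p = a·p₁ + b·p₂ ≈ (0.692, -0.488, 0.533); φ = arcsin(p_z) ≈ 32.17°, λ = atan2(p_y, p_x) ≈ -35.20°.

≈ 32°N, 35°W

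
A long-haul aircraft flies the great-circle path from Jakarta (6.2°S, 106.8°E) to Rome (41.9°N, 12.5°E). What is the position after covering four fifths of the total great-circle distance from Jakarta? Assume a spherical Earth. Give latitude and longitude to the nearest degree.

≈ 38°N, 38°E

The haversine formula gives a central angle δ ≈ 1.699 rad (97.3°) between the endpoints.
Interpolate at f = 4/5 with slerp weights a = sin((1−f)δ)/sin δ ≈ 0.336, b = sin(fδ)/sin δ ≈ 0.986.
p = a·p₁ + b·p₂ ≈ (0.620, 0.479, 0.622); φ = arcsin(p_z) ≈ 38.46°, λ = atan2(p_y, p_x) ≈ 37.68°.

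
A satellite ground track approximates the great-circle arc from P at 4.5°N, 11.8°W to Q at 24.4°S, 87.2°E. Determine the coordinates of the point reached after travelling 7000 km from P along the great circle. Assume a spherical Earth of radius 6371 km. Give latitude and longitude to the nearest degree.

The haversine formula gives a central angle δ ≈ 1.746 rad (100.0°) between the endpoints. The total great-circle distance is δ·R ≈ 1.746 × 6371 ≈ 11125 km, so the target fraction is f = 7000/11125 ≈ 0.629.
Interpolate at f ≈ 0.629 with slerp weights a = sin((1−f)δ)/sin δ ≈ 0.613, b = sin(fδ)/sin δ ≈ 0.904.
p = a·p₁ + b·p₂ ≈ (0.638, 0.698, -0.326); φ = arcsin(p_z) ≈ -19.00°, λ = atan2(p_y, p_x) ≈ 47.57°.

≈ 19°S, 48°E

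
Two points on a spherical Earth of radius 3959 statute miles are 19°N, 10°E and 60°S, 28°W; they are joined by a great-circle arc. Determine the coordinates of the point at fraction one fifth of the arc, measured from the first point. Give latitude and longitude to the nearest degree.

≈ 3°N, 5°E

Convert each endpoint to a unit vector on the sphere (x = cos φ cos λ, y = cos φ sin λ, z = sin φ).
The central angle between the endpoints is δ = arccos(p₁·p₂) ≈ 1.480 rad (84.8°).
Interpolate at f = 1/5 with slerp weights a = sin((1−f)δ)/sin δ ≈ 0.930, b = sin(fδ)/sin δ ≈ 0.293.
p = a·p₁ + b·p₂ ≈ (0.995, 0.084, 0.049); φ = arcsin(p_z) ≈ 2.81°, λ = atan2(p_y, p_x) ≈ 4.82°.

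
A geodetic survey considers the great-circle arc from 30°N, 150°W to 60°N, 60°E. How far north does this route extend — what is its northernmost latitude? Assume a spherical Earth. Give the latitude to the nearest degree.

The great circle lies in the plane with unit normal n̂ = (p₁ × p₂)/|p₁ × p₂|.
Here n̂_z ≈ -0.217; the vertex latitude is φ_max = arccos|n̂_z| ≈ 77.5°.
Check via Clairaut: cos φ_max = |cos φ₁| · sin C = cos(30.0°)·sin(14.5°) ≈ 0.217, again giving ≈ 77.5°.

≈ 77°N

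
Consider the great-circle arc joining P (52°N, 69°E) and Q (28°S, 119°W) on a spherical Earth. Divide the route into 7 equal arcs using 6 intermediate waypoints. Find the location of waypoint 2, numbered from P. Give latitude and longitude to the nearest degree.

≈ (77°N, 178°W)

The haversine formula gives a central angle δ ≈ 2.710 rad (155.3°) between the endpoints.
Interpolate at f = 2/7 with slerp weights a = sin((1−f)δ)/sin δ ≈ 2.233, b = sin(fδ)/sin δ ≈ 1.671.
p = a·p₁ + b·p₂ ≈ (-0.223, -0.007, 0.975); φ = arcsin(p_z) ≈ 77.13°, λ = atan2(p_y, p_x) ≈ -178.16°.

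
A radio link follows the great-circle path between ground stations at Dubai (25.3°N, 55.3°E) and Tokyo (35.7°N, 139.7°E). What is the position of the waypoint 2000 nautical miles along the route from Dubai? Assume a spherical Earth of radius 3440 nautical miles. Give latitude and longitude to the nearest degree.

From cos δ = sin φ₁ sin φ₂ + cos φ₁ cos φ₂ cos Δλ, the central angle is δ ≈ 1.244 rad (71.3°). The total great-circle distance is δ·R ≈ 1.244 × 3440 ≈ 4279 nmi, so the target fraction is f = 2000/4279 ≈ 0.467.
Interpolate at f ≈ 0.467 with slerp weights a = sin((1−f)δ)/sin δ ≈ 0.650, b = sin(fδ)/sin δ ≈ 0.580.
p = a·p₁ + b·p₂ ≈ (-0.025, 0.787, 0.616); φ = arcsin(p_z) ≈ 38.02°, λ = atan2(p_y, p_x) ≈ 91.81°.

≈ 38°N, 92°E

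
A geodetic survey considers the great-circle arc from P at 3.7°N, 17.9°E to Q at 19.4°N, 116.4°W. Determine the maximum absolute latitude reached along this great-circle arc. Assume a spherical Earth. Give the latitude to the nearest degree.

≈ 29°N

The great circle lies in the plane with unit normal n̂ = (p₁ × p₂)/|p₁ × p₂|.
Here n̂_z ≈ -0.873; the vertex latitude is φ_max = arccos|n̂_z| ≈ 29.2°.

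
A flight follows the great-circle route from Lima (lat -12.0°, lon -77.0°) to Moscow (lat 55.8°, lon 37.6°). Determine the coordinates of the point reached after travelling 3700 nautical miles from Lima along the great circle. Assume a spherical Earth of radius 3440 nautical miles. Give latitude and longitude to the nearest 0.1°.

Convert each endpoint to a unit vector on the sphere (x = cos φ cos λ, y = cos φ sin λ, z = sin φ).
The central angle between the endpoints is δ = arccos(p₁·p₂) ≈ 1.983 rad (113.6°). The total great-circle distance is δ·R ≈ 1.983 × 3440 ≈ 6822 nmi, so the target fraction is f = 3700/6822 ≈ 0.542.
Interpolate at f ≈ 0.542 with slerp weights a = sin((1−f)δ)/sin δ ≈ 0.860, b = sin(fδ)/sin δ ≈ 0.960.
p = a·p₁ + b·p₂ ≈ (0.617, -0.490, 0.615); φ = arcsin(p_z) ≈ 37.99°, λ = atan2(p_y, p_x) ≈ -38.48°.

≈ lat 38.0°, lon -38.5°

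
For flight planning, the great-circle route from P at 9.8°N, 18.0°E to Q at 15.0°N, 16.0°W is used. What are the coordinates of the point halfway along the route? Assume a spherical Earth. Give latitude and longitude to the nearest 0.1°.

≈ 12.9°N, 1.2°E

Convert each endpoint to a unit vector on the sphere (x = cos φ cos λ, y = cos φ sin λ, z = sin φ).
The central angle between the endpoints is δ = arccos(p₁·p₂) ≈ 0.586 rad (33.6°).
Interpolate at f = 1/2 with slerp weights a = sin((1−f)δ)/sin δ ≈ 0.522, b = sin(fδ)/sin δ ≈ 0.522.
p = a·p₁ + b·p₂ ≈ (0.974, 0.020, 0.224); φ = arcsin(p_z) ≈ 12.95°, λ = atan2(p_y, p_x) ≈ 1.17°.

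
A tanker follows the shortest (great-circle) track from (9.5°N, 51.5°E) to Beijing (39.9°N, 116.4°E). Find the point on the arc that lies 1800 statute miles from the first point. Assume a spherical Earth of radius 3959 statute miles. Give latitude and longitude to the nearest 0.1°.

≈ (25.2°N, 73.4°E)

Convert each endpoint to a unit vector on the sphere (x = cos φ cos λ, y = cos φ sin λ, z = sin φ).
The central angle between the endpoints is δ = arccos(p₁·p₂) ≈ 1.130 rad (64.7°). The total great-circle distance is δ·R ≈ 1.130 × 3959 ≈ 4473 mi, so the target fraction is f = 1800/4473 ≈ 0.402.
Interpolate at f ≈ 0.402 with slerp weights a = sin((1−f)δ)/sin δ ≈ 0.691, b = sin(fδ)/sin δ ≈ 0.486.
p = a·p₁ + b·p₂ ≈ (0.259, 0.867, 0.426); φ = arcsin(p_z) ≈ 25.19°, λ = atan2(p_y, p_x) ≈ 73.39°.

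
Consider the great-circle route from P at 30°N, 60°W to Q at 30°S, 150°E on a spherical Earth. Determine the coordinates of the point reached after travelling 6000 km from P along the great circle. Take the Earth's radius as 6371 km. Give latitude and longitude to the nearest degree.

The haversine formula gives a central angle δ ≈ 2.689 rad (154.1°) between the endpoints. The total great-circle distance is δ·R ≈ 2.689 × 6371 ≈ 17135 km, so the target fraction is f = 6000/17135 ≈ 0.350.
Interpolate at f ≈ 0.350 with slerp weights a = sin((1−f)δ)/sin δ ≈ 2.253, b = sin(fδ)/sin δ ≈ 1.851.
p = a·p₁ + b·p₂ ≈ (-0.412, -0.888, 0.201); φ = arcsin(p_z) ≈ 11.61°, λ = atan2(p_y, p_x) ≈ -114.90°.

≈ 12°N, 115°W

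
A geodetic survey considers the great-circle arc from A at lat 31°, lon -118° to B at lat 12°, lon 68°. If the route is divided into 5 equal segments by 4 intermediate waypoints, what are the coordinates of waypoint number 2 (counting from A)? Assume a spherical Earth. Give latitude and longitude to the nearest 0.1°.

Convert each endpoint to a unit vector on the sphere (x = cos φ cos λ, y = cos φ sin λ, z = sin φ).
The central angle between the endpoints is δ = arccos(p₁·p₂) ≈ 2.384 rad (136.6°).
Interpolate at f = 2/5 with slerp weights a = sin((1−f)δ)/sin δ ≈ 1.442, b = sin(fδ)/sin δ ≈ 1.187.
p = a·p₁ + b·p₂ ≈ (-0.145, -0.014, 0.989); φ = arcsin(p_z) ≈ 81.62°, λ = atan2(p_y, p_x) ≈ -174.42°.

≈ lat 81.6°, lon -174.4°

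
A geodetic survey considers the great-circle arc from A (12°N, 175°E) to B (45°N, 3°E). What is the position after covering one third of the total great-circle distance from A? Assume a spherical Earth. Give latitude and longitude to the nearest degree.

≈ (52°N, 168°E)

Write both endpoints as unit vectors p₁, p₂ with components (cos φ cos λ, cos φ sin λ, sin φ).
The central angle between the endpoints is δ = arccos(p₁·p₂) ≈ 2.139 rad (122.5°).
Interpolate at f = 1/3 with slerp weights a = sin((1−f)δ)/sin δ ≈ 1.174, b = sin(fδ)/sin δ ≈ 0.776.
p = a·p₁ + b·p₂ ≈ (-0.596, 0.129, 0.793); φ = arcsin(p_z) ≈ 52.43°, λ = atan2(p_y, p_x) ≈ 167.81°.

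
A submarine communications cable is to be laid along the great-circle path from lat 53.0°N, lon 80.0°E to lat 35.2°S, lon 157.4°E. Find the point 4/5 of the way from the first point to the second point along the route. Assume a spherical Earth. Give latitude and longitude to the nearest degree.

Convert each endpoint to a unit vector on the sphere (x = cos φ cos λ, y = cos φ sin λ, z = sin φ).
The central angle between the endpoints is δ = arccos(p₁·p₂) ≈ 1.932 rad (110.7°).
Interpolate at f = 4/5 with slerp weights a = sin((1−f)δ)/sin δ ≈ 0.403, b = sin(fδ)/sin δ ≈ 1.068.
p = a·p₁ + b·p₂ ≈ (-0.764, 0.574, -0.294); φ = arcsin(p_z) ≈ -17.11°, λ = atan2(p_y, p_x) ≈ 143.07°.

≈ lat 17°S, lon 143°E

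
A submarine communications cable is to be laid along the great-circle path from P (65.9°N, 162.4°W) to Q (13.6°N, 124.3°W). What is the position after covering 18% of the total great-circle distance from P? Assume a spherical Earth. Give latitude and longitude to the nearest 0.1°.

Convert each endpoint to a unit vector on the sphere (x = cos φ cos λ, y = cos φ sin λ, z = sin φ).
The central angle between the endpoints is δ = arccos(p₁·p₂) ≈ 1.016 rad (58.2°).
Interpolate at f = 0.18 with slerp weights a = sin((1−f)δ)/sin δ ≈ 0.871, b = sin(fδ)/sin δ ≈ 0.214.
p = a·p₁ + b·p₂ ≈ (-0.456, -0.279, 0.845); φ = arcsin(p_z) ≈ 57.67°, λ = atan2(p_y, p_x) ≈ -148.52°.

≈ (57.7°N, 148.5°W)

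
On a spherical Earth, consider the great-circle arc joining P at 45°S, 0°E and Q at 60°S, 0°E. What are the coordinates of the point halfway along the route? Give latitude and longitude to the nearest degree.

The haversine formula gives a central angle δ ≈ 0.262 rad (15.0°) between the endpoints.
Interpolate at f = 1/2 with slerp weights a = sin((1−f)δ)/sin δ ≈ 0.504, b = sin(fδ)/sin δ ≈ 0.504.
p = a·p₁ + b·p₂ ≈ (0.609, 0.000, -0.793); φ = arcsin(p_z) ≈ -52.50°, λ = atan2(p_y, p_x) ≈ 0.00°.

≈ 52°S, 0°E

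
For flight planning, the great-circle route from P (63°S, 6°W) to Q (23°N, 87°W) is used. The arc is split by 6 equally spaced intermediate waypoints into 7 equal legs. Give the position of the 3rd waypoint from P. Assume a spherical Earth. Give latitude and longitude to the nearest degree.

≈ (31°S, 58°W)

Convert each endpoint to a unit vector on the sphere (x = cos φ cos λ, y = cos φ sin λ, z = sin φ).
The central angle between the endpoints is δ = arccos(p₁·p₂) ≈ 1.857 rad (106.4°).
Interpolate at f = 3/7 with slerp weights a = sin((1−f)δ)/sin δ ≈ 0.910, b = sin(fδ)/sin δ ≈ 0.745.
p = a·p₁ + b·p₂ ≈ (0.447, -0.728, -0.520); φ = arcsin(p_z) ≈ -31.32°, λ = atan2(p_y, p_x) ≈ -58.46°.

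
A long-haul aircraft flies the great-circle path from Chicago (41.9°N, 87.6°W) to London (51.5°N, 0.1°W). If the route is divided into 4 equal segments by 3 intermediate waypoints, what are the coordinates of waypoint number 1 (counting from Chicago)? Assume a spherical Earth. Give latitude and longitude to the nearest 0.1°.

Write both endpoints as unit vectors p₁, p₂ with components (cos φ cos λ, cos φ sin λ, sin φ).
The central angle between the endpoints is δ = arccos(p₁·p₂) ≈ 0.997 rad (57.1°).
Interpolate at f = 1/4 with slerp weights a = sin((1−f)δ)/sin δ ≈ 0.810, b = sin(fδ)/sin δ ≈ 0.294.
p = a·p₁ + b·p₂ ≈ (0.208, -0.602, 0.771); φ = arcsin(p_z) ≈ 50.41°, λ = atan2(p_y, p_x) ≈ -70.95°.

≈ 50.4°N, 70.9°W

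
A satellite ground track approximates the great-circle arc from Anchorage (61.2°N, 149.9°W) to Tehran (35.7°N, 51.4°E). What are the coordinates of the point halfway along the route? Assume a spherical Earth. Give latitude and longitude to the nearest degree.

Write both endpoints as unit vectors p₁, p₂ with components (cos φ cos λ, cos φ sin λ, sin φ).
The central angle between the endpoints is δ = arccos(p₁·p₂) ≈ 1.423 rad (81.6°).
Interpolate at f = 1/2 with slerp weights a = sin((1−f)δ)/sin δ ≈ 0.660, b = sin(fδ)/sin δ ≈ 0.660.
p = a·p₁ + b·p₂ ≈ (0.059, 0.260, 0.964); φ = arcsin(p_z) ≈ 74.56°, λ = atan2(p_y, p_x) ≈ 77.12°.

≈ 75°N, 77°E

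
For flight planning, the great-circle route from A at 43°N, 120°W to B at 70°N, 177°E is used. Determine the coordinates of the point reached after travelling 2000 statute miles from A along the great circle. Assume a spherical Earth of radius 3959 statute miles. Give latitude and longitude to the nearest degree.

≈ 66°N, 153°W

The haversine formula gives a central angle δ ≈ 0.716 rad (41.0°) between the endpoints. The total great-circle distance is δ·R ≈ 0.716 × 3959 ≈ 2835 mi, so the target fraction is f = 2000/2835 ≈ 0.706.
Interpolate at f ≈ 0.706 with slerp weights a = sin((1−f)δ)/sin δ ≈ 0.319, b = sin(fδ)/sin δ ≈ 0.737.
p = a·p₁ + b·p₂ ≈ (-0.368, -0.189, 0.910); φ = arcsin(p_z) ≈ 65.55°, λ = atan2(p_y, p_x) ≈ -152.87°.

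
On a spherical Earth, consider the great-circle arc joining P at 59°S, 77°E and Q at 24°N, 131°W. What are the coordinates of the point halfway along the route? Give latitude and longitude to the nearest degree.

Write both endpoints as unit vectors p₁, p₂ with components (cos φ cos λ, cos φ sin λ, sin φ).
The central angle between the endpoints is δ = arccos(p₁·p₂) ≈ 2.440 rad (139.8°).
Interpolate at f = 1/2 with slerp weights a = sin((1−f)δ)/sin δ ≈ 1.456, b = sin(fδ)/sin δ ≈ 1.456.
p = a·p₁ + b·p₂ ≈ (-0.704, -0.273, -0.656); φ = arcsin(p_z) ≈ -40.98°, λ = atan2(p_y, p_x) ≈ -158.79°.

≈ 41°S, 159°W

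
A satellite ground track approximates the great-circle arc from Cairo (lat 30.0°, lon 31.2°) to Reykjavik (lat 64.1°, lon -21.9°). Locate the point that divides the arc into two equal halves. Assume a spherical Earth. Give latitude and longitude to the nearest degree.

≈ lat 50°, lon 14°

Convert each endpoint to a unit vector on the sphere (x = cos φ cos λ, y = cos φ sin λ, z = sin φ).
The central angle between the endpoints is δ = arccos(p₁·p₂) ≈ 0.827 rad (47.4°).
Interpolate at f = 1/2 with slerp weights a = sin((1−f)δ)/sin δ ≈ 0.546, b = sin(fδ)/sin δ ≈ 0.546.
p = a·p₁ + b·p₂ ≈ (0.626, 0.156, 0.764); φ = arcsin(p_z) ≈ 49.84°, λ = atan2(p_y, p_x) ≈ 14.00°.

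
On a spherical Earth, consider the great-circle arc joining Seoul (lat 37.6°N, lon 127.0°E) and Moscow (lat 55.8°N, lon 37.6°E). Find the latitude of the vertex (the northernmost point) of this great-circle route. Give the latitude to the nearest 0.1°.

≈ 58.8°N

The great circle lies in the plane with unit normal n̂ = (p₁ × p₂)/|p₁ × p₂|.
Here n̂_z ≈ -0.517; the vertex latitude is φ_max = arccos|n̂_z| ≈ 58.8°.
Check via Clairaut: cos φ_max = |cos φ₁| · sin C = cos(37.6°)·sin(40.8°) ≈ 0.517, again giving ≈ 58.8°.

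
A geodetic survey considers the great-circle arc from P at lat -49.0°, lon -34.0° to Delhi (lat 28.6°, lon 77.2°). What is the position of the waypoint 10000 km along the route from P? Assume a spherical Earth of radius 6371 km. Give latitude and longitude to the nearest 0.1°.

≈ lat 3.4°, lon 52.0°

Convert each endpoint to a unit vector on the sphere (x = cos φ cos λ, y = cos φ sin λ, z = sin φ).
The central angle between the endpoints is δ = arccos(p₁·p₂) ≈ 2.177 rad (124.7°). The total great-circle distance is δ·R ≈ 2.177 × 6371 ≈ 13868 km, so the target fraction is f = 10000/13868 ≈ 0.721.
Interpolate at f ≈ 0.721 with slerp weights a = sin((1−f)δ)/sin δ ≈ 0.694, b = sin(fδ)/sin δ ≈ 1.217.
p = a·p₁ + b·p₂ ≈ (0.614, 0.787, 0.059); φ = arcsin(p_z) ≈ 3.35°, λ = atan2(p_y, p_x) ≈ 52.03°.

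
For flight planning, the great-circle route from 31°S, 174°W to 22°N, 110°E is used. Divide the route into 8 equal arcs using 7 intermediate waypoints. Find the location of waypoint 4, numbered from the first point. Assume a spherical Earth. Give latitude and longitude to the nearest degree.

Convert each endpoint to a unit vector on the sphere (x = cos φ cos λ, y = cos φ sin λ, z = sin φ).
The central angle between the endpoints is δ = arccos(p₁·p₂) ≈ 1.571 rad (90.0°).
Interpolate at f = 4/8 with slerp weights a = sin((1−f)δ)/sin δ ≈ 0.707, b = sin(fδ)/sin δ ≈ 0.707.
p = a·p₁ + b·p₂ ≈ (-0.827, 0.553, -0.099); φ = arcsin(p_z) ≈ -5.70°, λ = atan2(p_y, p_x) ≈ 146.24°.

≈ 6°S, 146°E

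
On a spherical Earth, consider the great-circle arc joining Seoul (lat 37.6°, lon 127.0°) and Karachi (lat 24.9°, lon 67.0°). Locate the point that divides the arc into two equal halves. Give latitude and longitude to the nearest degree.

Write both endpoints as unit vectors p₁, p₂ with components (cos φ cos λ, cos φ sin λ, sin φ).
The central angle between the endpoints is δ = arccos(p₁·p₂) ≈ 0.907 rad (52.0°).
Interpolate at f = 1/2 with slerp weights a = sin((1−f)δ)/sin δ ≈ 0.556, b = sin(fδ)/sin δ ≈ 0.556.
p = a·p₁ + b·p₂ ≈ (-0.068, 0.816, 0.574); φ = arcsin(p_z) ≈ 35.00°, λ = atan2(p_y, p_x) ≈ 94.77°.

≈ lat 35°, lon 95°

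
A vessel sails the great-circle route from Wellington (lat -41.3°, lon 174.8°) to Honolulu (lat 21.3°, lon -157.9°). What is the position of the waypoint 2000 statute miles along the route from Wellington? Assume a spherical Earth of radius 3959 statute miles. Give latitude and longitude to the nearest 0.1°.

Convert each endpoint to a unit vector on the sphere (x = cos φ cos λ, y = cos φ sin λ, z = sin φ).
The central angle between the endpoints is δ = arccos(p₁·p₂) ≈ 1.179 rad (67.5°). The total great-circle distance is δ·R ≈ 1.179 × 3959 ≈ 4666 mi, so the target fraction is f = 2000/4666 ≈ 0.429.
Interpolate at f ≈ 0.429 with slerp weights a = sin((1−f)δ)/sin δ ≈ 0.675, b = sin(fδ)/sin δ ≈ 0.524.
p = a·p₁ + b·p₂ ≈ (-0.957, -0.138, -0.255); φ = arcsin(p_z) ≈ -14.78°, λ = atan2(p_y, p_x) ≈ -171.82°.

≈ lat -14.8°, lon -171.8°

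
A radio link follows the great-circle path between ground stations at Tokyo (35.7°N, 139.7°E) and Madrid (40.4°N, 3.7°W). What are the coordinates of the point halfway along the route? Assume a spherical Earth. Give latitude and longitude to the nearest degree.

≈ 68°N, 74°E

Convert each endpoint to a unit vector on the sphere (x = cos φ cos λ, y = cos φ sin λ, z = sin φ).
The central angle between the endpoints is δ = arccos(p₁·p₂) ≈ 1.689 rad (96.8°).
Interpolate at f = 1/2 with slerp weights a = sin((1−f)δ)/sin δ ≈ 0.753, b = sin(fδ)/sin δ ≈ 0.753.
p = a·p₁ + b·p₂ ≈ (0.106, 0.359, 0.927); φ = arcsin(p_z) ≈ 68.05°, λ = atan2(p_y, p_x) ≈ 73.55°.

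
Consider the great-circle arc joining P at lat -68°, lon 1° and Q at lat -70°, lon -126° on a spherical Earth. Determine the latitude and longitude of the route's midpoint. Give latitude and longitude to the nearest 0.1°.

Convert each endpoint to a unit vector on the sphere (x = cos φ cos λ, y = cos φ sin λ, z = sin φ).
The central angle between the endpoints is δ = arccos(p₁·p₂) ≈ 0.653 rad (37.4°).
Interpolate at f = 1/2 with slerp weights a = sin((1−f)δ)/sin δ ≈ 0.528, b = sin(fδ)/sin δ ≈ 0.528.
p = a·p₁ + b·p₂ ≈ (0.092, -0.143, -0.986); φ = arcsin(p_z) ≈ -80.24°, λ = atan2(p_y, p_x) ≈ -57.29°.

≈ lat -80.2°, lon -57.3°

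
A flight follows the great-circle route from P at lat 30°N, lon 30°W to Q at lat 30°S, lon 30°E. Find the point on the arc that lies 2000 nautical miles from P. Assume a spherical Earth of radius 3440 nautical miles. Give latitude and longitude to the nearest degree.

≈ lat 6°N, lon 5°W

From cos δ = sin φ₁ sin φ₂ + cos φ₁ cos φ₂ cos Δλ, the central angle is δ ≈ 1.445 rad (82.8°). The total great-circle distance is δ·R ≈ 1.445 × 3440 ≈ 4972 nmi, so the target fraction is f = 2000/4972 ≈ 0.402.
Interpolate at f ≈ 0.402 with slerp weights a = sin((1−f)δ)/sin δ ≈ 0.767, b = sin(fδ)/sin δ ≈ 0.554.
p = a·p₁ + b·p₂ ≈ (0.990, -0.092, 0.106); φ = arcsin(p_z) ≈ 6.11°, λ = atan2(p_y, p_x) ≈ -5.32°.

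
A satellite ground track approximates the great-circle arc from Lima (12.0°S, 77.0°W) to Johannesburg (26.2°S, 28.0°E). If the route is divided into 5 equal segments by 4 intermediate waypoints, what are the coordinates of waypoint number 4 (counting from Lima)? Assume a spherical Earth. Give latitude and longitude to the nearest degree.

≈ 30°S, 6°E

Write both endpoints as unit vectors p₁, p₂ with components (cos φ cos λ, cos φ sin λ, sin φ).
The central angle between the endpoints is δ = arccos(p₁·p₂) ≈ 1.707 rad (97.8°).
Interpolate at f = 4/5 with slerp weights a = sin((1−f)δ)/sin δ ≈ 0.338, b = sin(fδ)/sin δ ≈ 0.988.
p = a·p₁ + b·p₂ ≈ (0.857, 0.094, -0.506); φ = arcsin(p_z) ≈ -30.43°, λ = atan2(p_y, p_x) ≈ 6.27°.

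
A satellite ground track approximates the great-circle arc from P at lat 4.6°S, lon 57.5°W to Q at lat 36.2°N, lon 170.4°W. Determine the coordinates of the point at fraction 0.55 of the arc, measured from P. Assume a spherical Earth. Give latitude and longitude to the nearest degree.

Convert each endpoint to a unit vector on the sphere (x = cos φ cos λ, y = cos φ sin λ, z = sin φ).
The central angle between the endpoints is δ = arccos(p₁·p₂) ≈ 1.939 rad (111.1°).
Interpolate at f = 0.55 with slerp weights a = sin((1−f)δ)/sin δ ≈ 0.821, b = sin(fδ)/sin δ ≈ 0.939.
p = a·p₁ + b·p₂ ≈ (-0.307, -0.817, 0.489); φ = arcsin(p_z) ≈ 29.24°, λ = atan2(p_y, p_x) ≈ -110.60°.

≈ lat 29°N, lon 111°W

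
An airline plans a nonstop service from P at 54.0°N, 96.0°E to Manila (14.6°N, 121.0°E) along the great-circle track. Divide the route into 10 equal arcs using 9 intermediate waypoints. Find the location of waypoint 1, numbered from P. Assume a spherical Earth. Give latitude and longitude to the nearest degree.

Convert each endpoint to a unit vector on the sphere (x = cos φ cos λ, y = cos φ sin λ, z = sin φ).
The central angle between the endpoints is δ = arccos(p₁·p₂) ≈ 0.768 rad (44.0°).
Interpolate at f = 1/10 with slerp weights a = sin((1−f)δ)/sin δ ≈ 0.918, b = sin(fδ)/sin δ ≈ 0.110.
p = a·p₁ + b·p₂ ≈ (-0.111, 0.628, 0.770); φ = arcsin(p_z) ≈ 50.37°, λ = atan2(p_y, p_x) ≈ 100.06°.

≈ 50°N, 100°E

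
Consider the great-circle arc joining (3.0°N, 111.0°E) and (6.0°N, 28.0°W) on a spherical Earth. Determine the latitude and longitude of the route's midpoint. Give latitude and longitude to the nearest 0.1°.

From cos δ = sin φ₁ sin φ₂ + cos φ₁ cos φ₂ cos Δλ, the central angle is δ ≈ 2.410 rad (138.1°).
Interpolate at f = 1/2 with slerp weights a = sin((1−f)δ)/sin δ ≈ 1.398, b = sin(fδ)/sin δ ≈ 1.398.
p = a·p₁ + b·p₂ ≈ (0.727, 0.651, 0.219); φ = arcsin(p_z) ≈ 12.67°, λ = atan2(p_y, p_x) ≈ 41.82°.

≈ (12.7°N, 41.8°E)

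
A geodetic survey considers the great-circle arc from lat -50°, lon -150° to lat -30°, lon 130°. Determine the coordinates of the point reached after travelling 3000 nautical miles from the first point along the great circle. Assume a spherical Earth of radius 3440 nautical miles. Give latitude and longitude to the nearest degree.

≈ lat -37°, lon 140°

Convert each endpoint to a unit vector on the sphere (x = cos φ cos λ, y = cos φ sin λ, z = sin φ).
The central angle between the endpoints is δ = arccos(p₁·p₂) ≈ 1.070 rad (61.3°). The total great-circle distance is δ·R ≈ 1.070 × 3440 ≈ 3683 nmi, so the target fraction is f = 3000/3683 ≈ 0.815.
Interpolate at f ≈ 0.815 with slerp weights a = sin((1−f)δ)/sin δ ≈ 0.225, b = sin(fδ)/sin δ ≈ 0.873.
p = a·p₁ + b·p₂ ≈ (-0.611, 0.507, -0.608); φ = arcsin(p_z) ≈ -37.47°, λ = atan2(p_y, p_x) ≈ 140.32°.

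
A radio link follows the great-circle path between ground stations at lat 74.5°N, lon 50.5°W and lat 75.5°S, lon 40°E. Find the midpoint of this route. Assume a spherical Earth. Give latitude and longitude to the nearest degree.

≈ lat 1°S, lon 7°W

Convert each endpoint to a unit vector on the sphere (x = cos φ cos λ, y = cos φ sin λ, z = sin φ).
The central angle between the endpoints is δ = arccos(p₁·p₂) ≈ 2.775 rad (159.0°).
Interpolate at f = 1/2 with slerp weights a = sin((1−f)δ)/sin δ ≈ 2.742, b = sin(fδ)/sin δ ≈ 2.742.
p = a·p₁ + b·p₂ ≈ (0.992, -0.124, -0.012); φ = arcsin(p_z) ≈ -0.71°, λ = atan2(p_y, p_x) ≈ -7.13°.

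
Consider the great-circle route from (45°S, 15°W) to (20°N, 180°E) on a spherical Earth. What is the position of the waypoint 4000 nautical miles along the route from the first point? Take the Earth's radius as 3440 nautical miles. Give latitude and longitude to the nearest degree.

The haversine formula gives a central angle δ ≈ 2.654 rad (152.1°) between the endpoints. The total great-circle distance is δ·R ≈ 2.654 × 3440 ≈ 9131 nmi, so the target fraction is f = 4000/9131 ≈ 0.438.
Interpolate at f ≈ 0.438 with slerp weights a = sin((1−f)δ)/sin δ ≈ 2.130, b = sin(fδ)/sin δ ≈ 1.961.
p = a·p₁ + b·p₂ ≈ (-0.388, -0.390, -0.835); φ = arcsin(p_z) ≈ -56.63°, λ = atan2(p_y, p_x) ≈ -134.88°.

≈ (57°S, 135°W)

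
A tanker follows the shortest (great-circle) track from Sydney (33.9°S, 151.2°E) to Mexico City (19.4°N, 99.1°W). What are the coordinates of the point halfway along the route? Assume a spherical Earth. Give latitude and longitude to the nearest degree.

≈ (12°S, 149°W)

Write both endpoints as unit vectors p₁, p₂ with components (cos φ cos λ, cos φ sin λ, sin φ).
The central angle between the endpoints is δ = arccos(p₁·p₂) ≈ 2.037 rad (116.7°).
Interpolate at f = 1/2 with slerp weights a = sin((1−f)δ)/sin δ ≈ 0.953, b = sin(fδ)/sin δ ≈ 0.953.
p = a·p₁ + b·p₂ ≈ (-0.835, -0.506, -0.215); φ = arcsin(p_z) ≈ -12.41°, λ = atan2(p_y, p_x) ≈ -148.77°.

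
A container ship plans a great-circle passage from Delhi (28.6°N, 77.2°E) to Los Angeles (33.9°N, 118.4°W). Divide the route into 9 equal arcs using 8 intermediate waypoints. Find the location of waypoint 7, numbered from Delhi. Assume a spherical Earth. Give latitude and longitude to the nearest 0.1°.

From cos δ = sin φ₁ sin φ₂ + cos φ₁ cos φ₂ cos Δλ, the central angle is δ ≈ 2.021 rad (115.8°).
Interpolate at f = 7/9 with slerp weights a = sin((1−f)δ)/sin δ ≈ 0.482, b = sin(fδ)/sin δ ≈ 1.111.
p = a·p₁ + b·p₂ ≈ (-0.345, -0.398, 0.850); φ = arcsin(p_z) ≈ 58.23°, λ = atan2(p_y, p_x) ≈ -130.88°.

≈ 58.2°N, 130.9°W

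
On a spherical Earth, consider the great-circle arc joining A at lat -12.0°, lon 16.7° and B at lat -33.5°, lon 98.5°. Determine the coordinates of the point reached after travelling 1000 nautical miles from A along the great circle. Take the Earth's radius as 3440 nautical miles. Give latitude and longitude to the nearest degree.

The haversine formula gives a central angle δ ≈ 1.338 rad (76.6°) between the endpoints. The total great-circle distance is δ·R ≈ 1.338 × 3440 ≈ 4601 nmi, so the target fraction is f = 1000/4601 ≈ 0.217.
Interpolate at f ≈ 0.217 with slerp weights a = sin((1−f)δ)/sin δ ≈ 0.890, b = sin(fδ)/sin δ ≈ 0.295.
p = a·p₁ + b·p₂ ≈ (0.797, 0.493, -0.348); φ = arcsin(p_z) ≈ -20.34°, λ = atan2(p_y, p_x) ≈ 31.73°.

≈ lat -20°, lon 32°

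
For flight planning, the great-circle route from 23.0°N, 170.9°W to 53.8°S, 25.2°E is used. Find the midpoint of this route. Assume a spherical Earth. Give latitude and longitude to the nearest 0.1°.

Write both endpoints as unit vectors p₁, p₂ with components (cos φ cos λ, cos φ sin λ, sin φ).
The central angle between the endpoints is δ = arccos(p₁·p₂) ≈ 2.564 rad (146.9°).
Interpolate at f = 1/2 with slerp weights a = sin((1−f)δ)/sin δ ≈ 1.755, b = sin(fδ)/sin δ ≈ 1.755.
p = a·p₁ + b·p₂ ≈ (-0.657, 0.186, -0.730); φ = arcsin(p_z) ≈ -46.92°, λ = atan2(p_y, p_x) ≈ 164.21°.

≈ 46.9°S, 164.2°E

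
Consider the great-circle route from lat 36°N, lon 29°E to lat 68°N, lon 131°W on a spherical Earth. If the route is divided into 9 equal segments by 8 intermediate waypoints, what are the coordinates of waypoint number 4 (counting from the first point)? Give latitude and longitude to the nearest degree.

From cos δ = sin φ₁ sin φ₂ + cos φ₁ cos φ₂ cos Δλ, the central angle is δ ≈ 1.308 rad (74.9°).
Interpolate at f = 4/9 with slerp weights a = sin((1−f)δ)/sin δ ≈ 0.688, b = sin(fδ)/sin δ ≈ 0.569.
p = a·p₁ + b·p₂ ≈ (0.347, 0.109, 0.931); φ = arcsin(p_z) ≈ 68.67°, λ = atan2(p_y, p_x) ≈ 17.45°.

≈ lat 69°N, lon 17°E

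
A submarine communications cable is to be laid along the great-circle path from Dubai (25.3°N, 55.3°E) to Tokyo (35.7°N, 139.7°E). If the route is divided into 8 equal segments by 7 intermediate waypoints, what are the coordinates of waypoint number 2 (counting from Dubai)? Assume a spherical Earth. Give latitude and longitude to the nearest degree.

≈ 33°N, 74°E

The haversine formula gives a central angle δ ≈ 1.244 rad (71.3°) between the endpoints.
Interpolate at f = 2/8 with slerp weights a = sin((1−f)δ)/sin δ ≈ 0.848, b = sin(fδ)/sin δ ≈ 0.323.
p = a·p₁ + b·p₂ ≈ (0.236, 0.800, 0.551); φ = arcsin(p_z) ≈ 33.44°, λ = atan2(p_y, p_x) ≈ 73.54°.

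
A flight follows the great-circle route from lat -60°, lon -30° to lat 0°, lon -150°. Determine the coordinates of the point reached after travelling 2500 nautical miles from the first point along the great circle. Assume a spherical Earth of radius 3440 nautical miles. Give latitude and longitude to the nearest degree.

≈ lat -53°, lon -109°

The haversine formula gives a central angle δ ≈ 1.823 rad (104.5°) between the endpoints. The total great-circle distance is δ·R ≈ 1.823 × 3440 ≈ 6273 nmi, so the target fraction is f = 2500/6273 ≈ 0.399.
Interpolate at f ≈ 0.399 with slerp weights a = sin((1−f)δ)/sin δ ≈ 0.919, b = sin(fδ)/sin δ ≈ 0.686.
p = a·p₁ + b·p₂ ≈ (-0.196, -0.573, -0.796); φ = arcsin(p_z) ≈ -52.73°, λ = atan2(p_y, p_x) ≈ -108.92°.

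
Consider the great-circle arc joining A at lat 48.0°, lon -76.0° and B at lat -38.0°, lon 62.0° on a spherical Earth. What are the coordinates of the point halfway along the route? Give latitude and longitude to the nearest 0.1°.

Convert each endpoint to a unit vector on the sphere (x = cos φ cos λ, y = cos φ sin λ, z = sin φ).
The central angle between the endpoints is δ = arccos(p₁·p₂) ≈ 2.586 rad (148.1°).
Interpolate at f = 1/2 with slerp weights a = sin((1−f)δ)/sin δ ≈ 1.822, b = sin(fδ)/sin δ ≈ 1.822.
p = a·p₁ + b·p₂ ≈ (0.969, 0.085, 0.232); φ = arcsin(p_z) ≈ 13.43°, λ = atan2(p_y, p_x) ≈ 5.00°.

≈ lat 13.4°, lon 5.0°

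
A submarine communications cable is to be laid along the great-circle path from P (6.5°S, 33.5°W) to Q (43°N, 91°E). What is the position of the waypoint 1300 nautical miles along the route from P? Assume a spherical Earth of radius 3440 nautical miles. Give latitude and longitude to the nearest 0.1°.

Write both endpoints as unit vectors p₁, p₂ with components (cos φ cos λ, cos φ sin λ, sin φ).
The central angle between the endpoints is δ = arccos(p₁·p₂) ≈ 2.081 rad (119.3°). The total great-circle distance is δ·R ≈ 2.081 × 3440 ≈ 7160 nmi, so the target fraction is f = 1300/7160 ≈ 0.182.
Interpolate at f ≈ 0.182 with slerp weights a = sin((1−f)δ)/sin δ ≈ 1.136, b = sin(fδ)/sin δ ≈ 0.423.
p = a·p₁ + b·p₂ ≈ (0.936, -0.314, 0.160); φ = arcsin(p_z) ≈ 9.20°, λ = atan2(p_y, p_x) ≈ -18.53°.

≈ (9.2°N, 18.5°W)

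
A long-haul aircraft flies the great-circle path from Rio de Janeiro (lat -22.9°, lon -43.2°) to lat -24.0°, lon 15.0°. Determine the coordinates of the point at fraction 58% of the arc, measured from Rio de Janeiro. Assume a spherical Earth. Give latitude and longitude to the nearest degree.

≈ lat -26°, lon -9°

Write both endpoints as unit vectors p₁, p₂ with components (cos φ cos λ, cos φ sin λ, sin φ).
The central angle between the endpoints is δ = arccos(p₁·p₂) ≈ 0.925 rad (53.0°).
Interpolate at f = 0.58 with slerp weights a = sin((1−f)δ)/sin δ ≈ 0.474, b = sin(fδ)/sin δ ≈ 0.640.
p = a·p₁ + b·p₂ ≈ (0.883, -0.148, -0.445); φ = arcsin(p_z) ≈ -26.42°, λ = atan2(p_y, p_x) ≈ -9.50°.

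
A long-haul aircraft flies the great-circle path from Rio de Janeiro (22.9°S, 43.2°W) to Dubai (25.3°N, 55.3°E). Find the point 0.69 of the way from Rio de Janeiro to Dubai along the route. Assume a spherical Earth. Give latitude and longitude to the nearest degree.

Convert each endpoint to a unit vector on the sphere (x = cos φ cos λ, y = cos φ sin λ, z = sin φ).
The central angle between the endpoints is δ = arccos(p₁·p₂) ≈ 1.864 rad (106.8°).
Interpolate at f = 0.69 with slerp weights a = sin((1−f)δ)/sin δ ≈ 0.571, b = sin(fδ)/sin δ ≈ 1.003.
p = a·p₁ + b·p₂ ≈ (0.899, 0.385, 0.206); φ = arcsin(p_z) ≈ 11.91°, λ = atan2(p_y, p_x) ≈ 23.20°.

≈ 12°N, 23°E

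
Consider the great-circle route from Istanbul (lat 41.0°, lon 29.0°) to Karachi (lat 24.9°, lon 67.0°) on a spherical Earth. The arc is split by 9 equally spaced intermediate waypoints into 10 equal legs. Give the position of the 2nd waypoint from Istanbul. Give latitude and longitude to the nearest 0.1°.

≈ lat 38.8°, lon 37.8°

Convert each endpoint to a unit vector on the sphere (x = cos φ cos λ, y = cos φ sin λ, z = sin φ).
The central angle between the endpoints is δ = arccos(p₁·p₂) ≈ 0.617 rad (35.3°).
Interpolate at f = 2/10 with slerp weights a = sin((1−f)δ)/sin δ ≈ 0.819, b = sin(fδ)/sin δ ≈ 0.213.
p = a·p₁ + b·p₂ ≈ (0.616, 0.477, 0.627); φ = arcsin(p_z) ≈ 38.81°, λ = atan2(p_y, p_x) ≈ 37.77°.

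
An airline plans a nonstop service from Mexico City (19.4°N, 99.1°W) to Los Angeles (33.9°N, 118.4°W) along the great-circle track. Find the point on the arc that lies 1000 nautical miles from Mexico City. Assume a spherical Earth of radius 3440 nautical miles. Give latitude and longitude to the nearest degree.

≈ 30°N, 113°W

Convert each endpoint to a unit vector on the sphere (x = cos φ cos λ, y = cos φ sin λ, z = sin φ).
The central angle between the endpoints is δ = arccos(p₁·p₂) ≈ 0.392 rad (22.5°). The total great-circle distance is δ·R ≈ 0.392 × 3440 ≈ 1348 nmi, so the target fraction is f = 1000/1348 ≈ 0.742.
Interpolate at f ≈ 0.742 with slerp weights a = sin((1−f)δ)/sin δ ≈ 0.265, b = sin(fδ)/sin δ ≈ 0.750.
p = a·p₁ + b·p₂ ≈ (-0.336, -0.794, 0.506); φ = arcsin(p_z) ≈ 30.42°, λ = atan2(p_y, p_x) ≈ -112.91°.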